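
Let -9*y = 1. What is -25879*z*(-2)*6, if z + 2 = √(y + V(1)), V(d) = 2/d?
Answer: -621096 + 103516*√17 ≈ -1.9429e+5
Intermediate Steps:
y = -⅑ (y = -⅑*1 = -⅑ ≈ -0.11111)
z = -2 + √17/3 (z = -2 + √(-⅑ + 2/1) = -2 + √(-⅑ + 2*1) = -2 + √(-⅑ + 2) = -2 + √(17/9) = -2 + √17/3 ≈ -0.62563)
-25879*z*(-2)*6 = -25879*(-2 + √17/3)*(-2)*6 = -25879*(4 - 2*√17/3)*6 = -25879*(24 - 4*√17) = -621096 + 103516*√17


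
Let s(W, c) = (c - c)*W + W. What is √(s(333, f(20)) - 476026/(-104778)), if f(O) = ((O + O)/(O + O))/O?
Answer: 5*√4117437782/17463 ≈ 18.372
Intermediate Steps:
f(O) = 1/O (f(O) = ((2*O)/((2*O)))/O = ((2*O)*(1/(2*O)))/O = 1/O)
s(W, c) = W (s(W, c) = 0*W + W = 0 + W = W)
√(s(333, f(20)) - 476026/(-104778)) = √(333 - 476026/(-104778)) = √(333 - 476026*(-1/104778)) = √(333 + 238013/52389) = √(17683550/52389) = 5*√4117437782/17463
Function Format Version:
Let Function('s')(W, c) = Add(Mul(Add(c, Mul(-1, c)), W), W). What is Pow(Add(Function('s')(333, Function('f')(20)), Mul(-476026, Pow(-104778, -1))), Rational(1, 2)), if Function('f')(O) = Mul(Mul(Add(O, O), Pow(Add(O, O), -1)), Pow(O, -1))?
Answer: Mul(Rational(5, 17463), Pow(4117437782, Rational(1, 2))) ≈ 18.372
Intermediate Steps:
Function('f')(O) = Pow(O, -1) (Function('f')(O) = Mul(Mul(Mul(2, O), Pow(Mul(2, O), -1)), Pow(O, -1)) = Mul(Mul(Mul(2, O), Mul(Rational(1, 2), Pow(O, -1))), Pow(O, -1)) = Mul(1, Pow(O, -1)) = Pow(O, -1))
Function('s')(W, c) = W (Function('s')(W, c) = Add(Mul(0, W), W) = Add(0, W) = W)
Pow(Add(Function('s')(333, Function('f')(20)), Mul(-476026, Pow(-104778, -1))), Rational(1, 2)) = Pow(Add(333, Mul(-476026, Pow(-104778, -1))), Rational(1, 2)) = Pow(Add(333, Mul(-476026, Rational(-1, 104778))), Rational(1, 2)) = Pow(Add(333, Rational(238013, 52389)), Rational(1, 2)) = Pow(Rational(17683550, 52389), Rational(1, 2)) = Mul(Rational(5, 17463), Pow(4117437782, Rational(1, 2)))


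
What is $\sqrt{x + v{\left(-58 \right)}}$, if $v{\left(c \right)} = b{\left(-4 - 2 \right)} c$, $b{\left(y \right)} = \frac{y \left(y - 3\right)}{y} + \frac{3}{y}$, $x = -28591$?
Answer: $2 i \sqrt{7010} \approx 167.45 i$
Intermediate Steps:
$b{\left(y \right)} = -3 + y + \frac{3}{y}$ ($b{\left(y \right)} = \frac{y \left(-3 + y\right)}{y} + \frac{3}{y} = \left(-3 + y\right) + \frac{3}{y} = -3 + y + \frac{3}{y}$)
$v{\left(c \right)} = - \frac{19 c}{2}$ ($v{\left(c \right)} = \left(-3 - 6 + \frac{3}{-4 - 2}\right) c = \left(-3 - 6 + \frac{3}{-6}\right) c = \left(-3 - 6 + 3 \left(- \frac{1}{6}\right)\right) c = \left(-3 - 6 - \frac{1}{2}\right) c = - \frac{19 c}{2}$)
$\sqrt{x + v{\left(-58 \right)}} = \sqrt{-28591 - -551} = \sqrt{-28591 + 551} = \sqrt{-28040} = 2 i \sqrt{7010}$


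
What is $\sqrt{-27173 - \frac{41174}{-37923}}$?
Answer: $\frac{i \sqrt{39077395271115}}{37923} \approx 164.84 i$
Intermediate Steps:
$\sqrt{-27173 - \frac{41174}{-37923}} = \sqrt{-27173 - - \frac{41174}{37923}} = \sqrt{-27173 + \frac{41174}{37923}} = \sqrt{- \frac{1030440505}{37923}} = \frac{i \sqrt{39077395271115}}{37923}$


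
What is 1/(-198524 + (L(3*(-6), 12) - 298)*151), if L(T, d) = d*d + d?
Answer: -1/219966 ≈ -4.5462e-6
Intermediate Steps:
L(T, d) = d + d² (L(T, d) = d² + d = d + d²)
1/(-198524 + (L(3*(-6), 12) - 298)*151) = 1/(-198524 + (12*(1 + 12) - 298)*151) = 1/(-198524 + (12*13 - 298)*151) = 1/(-198524 + (156 - 298)*151) = 1/(-198524 - 142*151) = 1/(-198524 - 21442) = 1/(-219966) = -1/219966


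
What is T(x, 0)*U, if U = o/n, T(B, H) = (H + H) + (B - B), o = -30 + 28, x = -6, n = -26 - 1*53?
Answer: 0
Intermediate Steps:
n = -79 (n = -26 - 53 = -79)
o = -2
T(B, H) = 2*H (T(B, H) = 2*H + 0 = 2*H)
U = 2/79 (U = -2/(-79) = -2*(-1/79) = 2/79 ≈ 0.025316)
T(x, 0)*U = (2*0)*(2/79) = 0*(2/79) = 0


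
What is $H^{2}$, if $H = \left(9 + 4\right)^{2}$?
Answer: $28561$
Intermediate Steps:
$H = 169$ ($H = 13^{2} = 169$)
$H^{2} = 169^{2} = 28561$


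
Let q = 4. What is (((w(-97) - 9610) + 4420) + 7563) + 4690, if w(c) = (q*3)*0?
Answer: 7063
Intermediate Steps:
w(c) = 0 (w(c) = (4*3)*0 = 12*0 = 0)
(((w(-97) - 9610) + 4420) + 7563) + 4690 = (((0 - 9610) + 4420) + 7563) + 4690 = ((-9610 + 4420) + 7563) + 4690 = (-5190 + 7563) + 4690 = 2373 + 4690 = 7063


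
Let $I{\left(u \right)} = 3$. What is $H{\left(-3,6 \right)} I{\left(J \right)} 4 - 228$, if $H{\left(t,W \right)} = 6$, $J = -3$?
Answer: $-156$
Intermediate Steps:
$H{\left(-3,6 \right)} I{\left(J \right)} 4 - 228 = 6 \cdot 3 \cdot 4 - 228 = 18 \cdot 4 - 228 = 72 - 228 = -156$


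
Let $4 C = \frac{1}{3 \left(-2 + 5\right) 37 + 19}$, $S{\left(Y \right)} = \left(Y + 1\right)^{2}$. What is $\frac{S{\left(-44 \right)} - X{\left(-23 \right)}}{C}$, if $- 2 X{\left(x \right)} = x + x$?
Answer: $2571008$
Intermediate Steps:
$S{\left(Y \right)} = \left(1 + Y\right)^{2}$
$X{\left(x \right)} = - x$ ($X{\left(x \right)} = - \frac{x + x}{2} = - \frac{2 x}{2} = - x$)
$C = \frac{1}{1408}$ ($C = \frac{1}{4 \left(3 \left(-2 + 5\right) 37 + 19\right)} = \frac{1}{4 \left(3 \cdot 3 \cdot 37 + 19\right)} = \frac{1}{4 \left(9 \cdot 37 + 19\right)} = \frac{1}{4 \left(333 + 19\right)} = \frac{1}{4 \cdot 352} = \frac{1}{4} \cdot \frac{1}{352} = \frac{1}{1408} \approx 0.00071023$)
$\frac{S{\left(-44 \right)} - X{\left(-23 \right)}}{C} = \left(\left(1 - 44\right)^{2} - \left(-1\right) \left(-23\right)\right) \frac{1}{\frac{1}{1408}} = \left(\left(-43\right)^{2} - 23\right) 1408 = \left(1849 - 23\right) 1408 = 1826 \cdot 1408 = 2571008$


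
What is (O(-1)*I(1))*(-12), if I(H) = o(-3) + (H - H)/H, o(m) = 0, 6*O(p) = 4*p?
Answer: 0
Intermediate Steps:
O(p) = 2*p/3 (O(p) = (4*p)/6 = 2*p/3)
I(H) = 0 (I(H) = 0 + (H - H)/H = 0 + 0/H = 0 + 0 = 0)
(O(-1)*I(1))*(-12) = (((⅔)*(-1))*0)*(-12) = -⅔*0*(-12) = 0*(-12) = 0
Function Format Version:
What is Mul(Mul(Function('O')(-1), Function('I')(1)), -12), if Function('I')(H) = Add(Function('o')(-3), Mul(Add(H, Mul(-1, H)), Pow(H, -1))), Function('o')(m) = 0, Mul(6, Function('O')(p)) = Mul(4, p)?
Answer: 0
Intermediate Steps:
Function('O')(p) = Mul(Rational(2, 3), p) (Function('O')(p) = Mul(Rational(1, 6), Mul(4, p)) = Mul(Rational(2, 3), p))
Function('I')(H) = 0 (Function('I')(H) = Add(0, Mul(Add(H, Mul(-1, H)), Pow(H, -1))) = Add(0, Mul(0, Pow(H, -1))) = Add(0, 0) = 0)
Mul(Mul(Function('O')(-1), Function('I')(1)), -12) = Mul(Mul(Mul(Rational(2, 3), -1), 0), -12) = Mul(Mul(Rational(-2, 3), 0), -12) = Mul(0, -12) = 0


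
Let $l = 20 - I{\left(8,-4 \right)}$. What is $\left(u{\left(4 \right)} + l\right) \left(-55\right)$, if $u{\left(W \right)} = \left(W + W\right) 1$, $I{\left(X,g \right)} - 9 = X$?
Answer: $-605$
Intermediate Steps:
$I{\left(X,g \right)} = 9 + X$
$u{\left(W \right)} = 2 W$ ($u{\left(W \right)} = 2 W 1 = 2 W$)
$l = 3$ ($l = 20 - \left(9 + 8\right) = 20 - 17 = 3$)
$\left(u{\left(4 \right)} + l\right) \left(-55\right) = \left(2 \cdot 4 + 3\right) \left(-55\right) = \left(8 + 3\right) \left(-55\right) = 11 \left(-55\right) = -605$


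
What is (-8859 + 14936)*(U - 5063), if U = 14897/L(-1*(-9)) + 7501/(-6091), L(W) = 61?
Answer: -10883193845819/371551 ≈ -2.9291e+7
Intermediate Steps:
U = 90280066/371551 (U = 14897/61 + 7501/(-6091) = 14897*(1/61) + 7501*(-1/6091) = 14897/61 - 7501/6091 = 90280066/371551 ≈ 242.98)
(-8859 + 14936)*(U - 5063) = (-8859 + 14936)*(90280066/371551 - 5063) = 6077*(-1790882647/371551) = -10883193845819/371551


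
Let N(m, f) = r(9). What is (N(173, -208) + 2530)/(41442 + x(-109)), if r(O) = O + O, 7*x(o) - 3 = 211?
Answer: 4459/72577 ≈ 0.061438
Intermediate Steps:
x(o) = 214/7 (x(o) = 3/7 + (⅐)*211 = 3/7 + 211/7 = 214/7)
r(O) = 2*O
N(m, f) = 18 (N(m, f) = 2*9 = 18)
(N(173, -208) + 2530)/(41442 + x(-109)) = (18 + 2530)/(41442 + 214/7) = 2548/(290308/7) = 2548*(7/290308) = 4459/72577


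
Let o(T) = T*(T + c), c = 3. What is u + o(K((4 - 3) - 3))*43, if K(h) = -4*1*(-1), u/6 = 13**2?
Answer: 2218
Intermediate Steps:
u = 1014 (u = 6*13**2 = 6*169 = 1014)
K(h) = 4 (K(h) = -4*(-1) = 4)
o(T) = T*(3 + T) (o(T) = T*(T + 3) = T*(3 + T))
u + o(K((4 - 3) - 3))*43 = 1014 + (4*(3 + 4))*43 = 1014 + (4*7)*43 = 1014 + 28*43 = 1014 + 1204 = 2218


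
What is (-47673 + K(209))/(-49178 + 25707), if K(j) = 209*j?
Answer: 3992/23471 ≈ 0.17008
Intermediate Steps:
(-47673 + K(209))/(-49178 + 25707) = (-47673 + 209*209)/(-49178 + 25707) = (-47673 + 43681)/(-23471) = -3992*(-1/23471) = 3992/23471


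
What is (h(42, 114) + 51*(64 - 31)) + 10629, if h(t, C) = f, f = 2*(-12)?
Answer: 12288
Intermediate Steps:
f = -24
h(t, C) = -24
(h(42, 114) + 51*(64 - 31)) + 10629 = (-24 + 51*(64 - 31)) + 10629 = (-24 + 51*33) + 10629 = (-24 + 1683) + 10629 = 1659 + 10629 = 12288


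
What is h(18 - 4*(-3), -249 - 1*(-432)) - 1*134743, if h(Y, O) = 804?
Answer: -133939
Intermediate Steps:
h(18 - 4*(-3), -249 - 1*(-432)) - 1*134743 = 804 - 1*134743 = 804 - 134743 = -133939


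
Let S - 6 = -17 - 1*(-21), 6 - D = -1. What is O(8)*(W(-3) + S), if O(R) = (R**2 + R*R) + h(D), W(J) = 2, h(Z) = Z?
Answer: 1620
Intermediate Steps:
D = 7 (D = 6 - 1*(-1) = 6 + 1 = 7)
S = 10 (S = 6 + (-17 - 1*(-21)) = 6 + (-17 + 21) = 6 + 4 = 10)
O(R) = 7 + 2*R**2 (O(R) = (R**2 + R*R) + 7 = (R**2 + R**2) + 7 = 2*R**2 + 7 = 7 + 2*R**2)
O(8)*(W(-3) + S) = (7 + 2*8**2)*(2 + 10) = (7 + 2*64)*12 = (7 + 128)*12 = 135*12 = 1620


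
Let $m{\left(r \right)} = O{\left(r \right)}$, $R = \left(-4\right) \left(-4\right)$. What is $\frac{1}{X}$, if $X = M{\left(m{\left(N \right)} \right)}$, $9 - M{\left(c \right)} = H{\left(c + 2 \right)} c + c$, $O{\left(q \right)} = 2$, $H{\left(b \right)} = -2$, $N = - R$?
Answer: $\frac{1}{11} \approx 0.090909$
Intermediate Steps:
$R = 16$
$N = -16$ ($N = \left(-1\right) 16 = -16$)
$m{\left(r \right)} = 2$
$M{\left(c \right)} = 9 + c$ ($M{\left(c \right)} = 9 - \left(- 2 c + c\right) = 9 - - c = 9 + c$)
$X = 11$ ($X = 9 + 2 = 11$)
$\frac{1}{X} = \frac{1}{11}$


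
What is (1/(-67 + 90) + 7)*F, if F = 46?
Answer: 324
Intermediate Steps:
(1/(-67 + 90) + 7)*F = (1/(-67 + 90) + 7)*46 = (1/23 + 7)*46 = (162/23)*46 = 324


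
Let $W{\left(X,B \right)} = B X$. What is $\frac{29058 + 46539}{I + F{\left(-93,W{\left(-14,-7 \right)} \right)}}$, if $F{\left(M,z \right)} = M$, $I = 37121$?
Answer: $\frac{75597}{37028} \approx 2.0416$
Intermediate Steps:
$\frac{29058 + 46539}{I + F{\left(-93,W{\left(-14,-7 \right)} \right)}} = \frac{29058 + 46539}{37121 - 93} = \frac{75597}{37028}$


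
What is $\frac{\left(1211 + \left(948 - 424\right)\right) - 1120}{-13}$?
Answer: $- \frac{615}{13} \approx -47.308$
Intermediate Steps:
$\frac{\left(1211 + \left(948 - 424\right)\right) - 1120}{-13} = \left(\left(1211 + 524\right) - 1120\right) \left(- \frac{1}{13}\right) = \left(1735 - 1120\right) \left(- \frac{1}{13}\right) = 615 \left(- \frac{1}{13}\right) = - \frac{615}{13}$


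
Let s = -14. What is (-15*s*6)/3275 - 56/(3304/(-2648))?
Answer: 1749308/38645 ≈ 45.266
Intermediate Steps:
(-15*s*6)/3275 - 56/(3304/(-2648)) = (-15*(-14)*6)/3275 - 56/(3304/(-2648)) = (210*6)*(1/3275) - 56/(3304*(-1/2648)) = 1260*(1/3275) - 56/(-413/331) = 252/655 - 56*(-331/413) = 252/655 + 2648/59 = 1749308/38645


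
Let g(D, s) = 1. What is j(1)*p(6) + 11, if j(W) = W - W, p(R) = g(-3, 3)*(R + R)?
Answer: 11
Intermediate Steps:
p(R) = 2*R (p(R) = 1*(R + R) = 1*(2*R) = 2*R)
j(W) = 0
j(1)*p(6) + 11 = 0*(2*6) + 11 = 0*12 + 11 = 0 + 11 = 11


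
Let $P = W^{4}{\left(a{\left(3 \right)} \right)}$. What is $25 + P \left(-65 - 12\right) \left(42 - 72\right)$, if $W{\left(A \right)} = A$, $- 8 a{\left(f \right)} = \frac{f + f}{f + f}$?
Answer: $\frac{52355}{2048} \approx 25.564$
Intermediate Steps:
$a{\left(f \right)} = - \frac{1}{8}$ ($a{\left(f \right)} = - \frac{\left(f + f\right) \frac{1}{f + f}}{8} = - \frac{2 f \frac{1}{2 f}}{8} = \left(- \frac{1}{8}\right) 1 = - \frac{1}{8}$)
$P = \frac{1}{4096}$ ($P = \left(- \frac{1}{8}\right)^{4} = \frac{1}{4096} \approx 0.00024414$)
$25 + P \left(-65 - 12\right) \left(42 - 72\right) = 25 + \frac{\left(-65 - 12\right) \left(42 - 72\right)}{4096} = 25 + \frac{\left(-77\right) \left(-30\right)}{4096} = 25 + \frac{1}{4096} \cdot 2310 = 25 + \frac{1155}{2048} = \frac{52355}{2048}$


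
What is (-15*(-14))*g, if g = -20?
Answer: -4200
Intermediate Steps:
(-15*(-14))*g = -15*(-14)*(-20) = 210*(-20) = -4200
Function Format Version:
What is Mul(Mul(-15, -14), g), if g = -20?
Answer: -4200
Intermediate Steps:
Mul(Mul(-15, -14), g) = Mul(Mul(-15, -14), -20) = Mul(210, -20) = -4200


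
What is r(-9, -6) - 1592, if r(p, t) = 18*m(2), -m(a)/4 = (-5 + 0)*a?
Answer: -872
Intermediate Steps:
m(a) = 20*a (m(a) = -4*(-5 + 0)*a = -(-20)*a = 20*a)
r(p, t) = 720 (r(p, t) = 18*(20*2) = 18*40 = 720)
r(-9, -6) - 1592 = 720 - 1592 = -872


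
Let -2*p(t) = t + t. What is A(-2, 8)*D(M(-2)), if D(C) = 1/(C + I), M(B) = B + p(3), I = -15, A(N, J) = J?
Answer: -⅖ ≈ -0.40000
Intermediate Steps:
p(t) = -t (p(t) = -(t + t)/2 = -t)
M(B) = -3 + B (M(B) = B - 1*3 = B - 3 = -3 + B)
D(C) = 1/(-15 + C) (D(C) = 1/(C - 15) = 1/(-15 + C))
A(-2, 8)*D(M(-2)) = 8/(-15 + (-3 - 2)) = 8/(-15 - 5) = 8/(-20) = 8*(-1/20) = -⅖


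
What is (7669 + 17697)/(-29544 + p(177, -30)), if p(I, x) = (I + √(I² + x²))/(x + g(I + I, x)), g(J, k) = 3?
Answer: -30357965385/35366029222 + 114147*√3581/35366029222 ≈ -0.85820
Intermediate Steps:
p(I, x) = (I + √(I² + x²))/(3 + x) (p(I, x) = (I + √(I² + x²))/(x + 3) = (I + √(I² + x²))/(3 + x))
(7669 + 17697)/(-29544 + p(177, -30)) = (7669 + 17697)/(-29544 + (177 + √(177² + (-30)²))/(3 - 30)) = 25366/(-29544 + (177 + √(31329 + 900))/(-27)) = 25366/(-29544 - (177 + √32229)/27) = 25366/(-29544 - (177 + 3*√3581)/27) = 25366/(-29544 + (-59/9 - √3581/9)) = 25366/(-265955/9 - √3581/9)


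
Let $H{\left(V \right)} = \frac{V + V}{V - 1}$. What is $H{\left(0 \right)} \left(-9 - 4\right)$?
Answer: $0$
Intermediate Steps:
$H{\left(V \right)} = \frac{2 V}{-1 + V}$
$H{\left(0 \right)} \left(-9 - 4\right) = 2 \cdot 0 \frac{1}{-1 + 0} \left(-9 - 4\right) = 2 \cdot 0 \frac{1}{-1} \left(-13\right) = 2 \cdot 0 \left(-1\right) \left(-13\right) = 0 \left(-13\right) = 0$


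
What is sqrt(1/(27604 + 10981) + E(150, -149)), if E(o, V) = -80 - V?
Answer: 7*sqrt(2096477390)/38585 ≈ 8.3066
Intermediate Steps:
sqrt(1/(27604 + 10981) + E(150, -149)) = sqrt(1/(27604 + 10981) + (-80 - 1*(-149))) = sqrt(1/38585 + (-80 + 149)) = sqrt(1/38585 + 69) = sqrt(2662366/38585) = 7*sqrt(2096477390)/38585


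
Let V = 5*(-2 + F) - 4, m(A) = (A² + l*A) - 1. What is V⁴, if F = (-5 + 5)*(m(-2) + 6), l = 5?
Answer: 38416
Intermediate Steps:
m(A) = -1 + A² + 5*A (m(A) = (A² + 5*A) - 1 = -1 + A² + 5*A)
F = 0 (F = (-5 + 5)*((-1 + (-2)² + 5*(-2)) + 6) = 0*((-1 + 4 - 10) + 6) = 0*(-7 + 6) = 0*(-1) = 0)
V = -14 (V = 5*(-2 + 0) - 4 = 5*(-2) - 4 = -10 - 4 = -14)
V⁴ = (-14)⁴ = 38416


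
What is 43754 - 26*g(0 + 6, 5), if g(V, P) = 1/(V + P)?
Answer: 481268/11 ≈ 43752.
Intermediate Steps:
g(V, P) = 1/(P + V)
43754 - 26*g(0 + 6, 5) = 43754 - 26/(5 + (0 + 6)) = 43754 - 26/(5 + 6) = 43754 - 26/11 = 481268/11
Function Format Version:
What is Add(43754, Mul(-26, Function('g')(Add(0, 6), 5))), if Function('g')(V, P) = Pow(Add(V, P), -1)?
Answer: Rational(481268, 11) ≈ 43752.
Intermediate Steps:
Function('g')(V, P) = Pow(Add(P, V), -1)
Add(43754, Mul(-26, Function('g')(Add(0, 6), 5))) = Add(43754, Mul(-26, Pow(Add(5, Add(0, 6)), -1))) = Add(43754, Mul(-26, Pow(Add(5, 6), -1))) = Add(43754, Mul(-26, Pow(11, -1))) = Add(43754, Mul(-26, Rational(1, 11))) = Add(43754, Rational(-26, 11)) = Rational(481268, 11)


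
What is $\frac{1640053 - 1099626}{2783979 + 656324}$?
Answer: $\frac{540427}{3440303} \approx 0.15709$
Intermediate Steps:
$\frac{1640053 - 1099626}{2783979 + 656324} = \frac{1640053 - 1099626}{3440303} = 540427 \cdot \frac{1}{3440303} = \frac{540427}{3440303}$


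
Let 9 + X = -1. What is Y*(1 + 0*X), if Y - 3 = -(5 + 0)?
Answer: -2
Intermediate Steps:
X = -10 (X = -9 - 1 = -10)
Y = -2 (Y = 3 - (5 + 0) = 3 - 1*5 = 3 - 5 = -2)
Y*(1 + 0*X) = -2*(1 + 0*(-10)) = -2*(1 + 0) = -2*1 = -2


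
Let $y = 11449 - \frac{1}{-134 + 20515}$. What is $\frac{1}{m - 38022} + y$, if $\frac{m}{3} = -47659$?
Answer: $\frac{42234680945551}{3688940619} \approx 11449.0$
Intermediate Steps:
$m = -142977$ ($m = 3 \left(-47659\right) = -142977$)
$y = \frac{233342068}{20381}$ ($y = 11449 - \frac{1}{20381} = \frac{233342068}{20381} \approx 11449.0$)
$\frac{1}{m - 38022} + y = \frac{1}{-142977 - 38022} + \frac{233342068}{20381} = \frac{1}{-180999} + \frac{233342068}{20381} = - \frac{1}{180999} + \frac{233342068}{20381} = \frac{42234680945551}{3688940619}$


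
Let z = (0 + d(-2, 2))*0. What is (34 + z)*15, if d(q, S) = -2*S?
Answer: 510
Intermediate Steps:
z = 0 (z = (0 - 2*2)*0 = (0 - 4)*0 = -4*0 = 0)
(34 + z)*15 = (34 + 0)*15 = 34*15 = 510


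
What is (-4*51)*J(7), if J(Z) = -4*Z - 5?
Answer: 6732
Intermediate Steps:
J(Z) = -5 - 4*Z
(-4*51)*J(7) = (-4*51)*(-5 - 4*7) = -204*(-5 - 28) = -204*(-33) = 6732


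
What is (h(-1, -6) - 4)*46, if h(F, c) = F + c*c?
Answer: 1426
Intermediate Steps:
h(F, c) = F + c**2
(h(-1, -6) - 4)*46 = ((-1 + (-6)**2) - 4)*46 = ((-1 + 36) - 4)*46 = (35 - 4)*46 = 31*46 = 1426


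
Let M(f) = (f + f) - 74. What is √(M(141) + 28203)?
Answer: √28411 ≈ 168.56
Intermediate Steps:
M(f) = -74 + 2*f (M(f) = 2*f - 74 = -74 + 2*f)
√(M(141) + 28203) = √((-74 + 2*141) + 28203) = √((-74 + 282) + 28203) = √(208 + 28203) = √28411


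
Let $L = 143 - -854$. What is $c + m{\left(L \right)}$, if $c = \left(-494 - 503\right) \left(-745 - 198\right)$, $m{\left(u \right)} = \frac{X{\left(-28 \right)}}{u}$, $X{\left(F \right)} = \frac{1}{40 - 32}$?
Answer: $\frac{7498803897}{7976} \approx 9.4017 \cdot 10^{5}$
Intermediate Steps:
$L = 997$ ($L = 143 + 854 = 997$)
$X{\left(F \right)} = \frac{1}{8}$
$m{\left(u \right)} = \frac{1}{8 u}$
$c = 940171$ ($c = \left(-997\right) \left(-943\right) = 940171$)
$c + m{\left(L \right)} = 940171 + \frac{1}{8 \cdot 997} = 940171 + \frac{1}{8} \cdot \frac{1}{997} = 940171 + \frac{1}{7976} = \frac{7498803897}{7976}$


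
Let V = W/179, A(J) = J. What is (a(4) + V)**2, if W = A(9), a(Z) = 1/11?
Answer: 77284/3876961 ≈ 0.019934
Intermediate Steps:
a(Z) = 1/11
W = 9
V = 9/179 ≈ 0.050279
(a(4) + V)**2 = (1/11 + 9/179)**2 = (278/1969)**2 = 77284/3876961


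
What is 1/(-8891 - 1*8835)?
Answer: -1/17726 ≈ -5.6414e-5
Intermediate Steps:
1/(-8891 - 1*8835) = 1/(-8891 - 8835) = 1/(-17726) = -1/17726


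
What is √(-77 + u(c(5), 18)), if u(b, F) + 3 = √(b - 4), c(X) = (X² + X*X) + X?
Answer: √(-80 + √51) ≈ 8.5357*I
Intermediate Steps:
c(X) = X + 2*X² (c(X) = (X² + X²) + X = 2*X² + X = X + 2*X²)
u(b, F) = -3 + √(-4 + b) (u(b, F) = -3 + √(b - 4) = -3 + √(-4 + b))
√(-77 + u(c(5), 18)) = √(-77 + (-3 + √(-4 + 5*(1 + 2*5)))) = √(-77 + (-3 + √(-4 + 5*(1 + 10)))) = √(-77 + (-3 + √(-4 + 5*11))) = √(-77 + (-3 + √(-4 + 55))) = √(-77 + (-3 + √51)) = √(-80 + √51)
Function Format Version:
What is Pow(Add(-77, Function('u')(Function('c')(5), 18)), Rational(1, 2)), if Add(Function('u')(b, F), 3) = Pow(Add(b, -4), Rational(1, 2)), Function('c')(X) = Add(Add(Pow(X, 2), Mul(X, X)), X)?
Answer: Pow(Add(-80, Pow(51, Rational(1, 2))), Rational(1, 2)) ≈ Mul(8.5357, I)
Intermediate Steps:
Function('c')(X) = Add(X, Mul(2, Pow(X, 2))) (Function('c')(X) = Add(Add(Pow(X, 2), Pow(X, 2)), X) = Add(Mul(2, Pow(X, 2)), X) = Add(X, Mul(2, Pow(X, 2))))
Function('u')(b, F) = Add(-3, Pow(Add(-4, b), Rational(1, 2))) (Function('u')(b, F) = Add(-3, Pow(Add(b, -4), Rational(1, 2))) = Add(-3, Pow(Add(-4, b), Rational(1, 2))))
Pow(Add(-77, Function('u')(Function('c')(5), 18)), Rational(1, 2)) = Pow(Add(-77, Add(-3, Pow(Add(-4, Mul(5, Add(1, Mul(2, 5)))), Rational(1, 2)))), Rational(1, 2)) = Pow(Add(-77, Add(-3, Pow(Add(-4, Mul(5, Add(1, 10))), Rational(1, 2)))), Rational(1, 2)) = Pow(Add(-77, Add(-3, Pow(Add(-4, Mul(5, 11)), Rational(1, 2)))), Rational(1, 2)) = Pow(Add(-77, Add(-3, Pow(Add(-4, 55), Rational(1, 2)))), Rational(1, 2)) = Pow(Add(-77, Add(-3, Pow(51, Rational(1, 2)))), Rational(1, 2)) = Pow(Add(-80, Pow(51, Rational(1, 2))), Rational(1, 2))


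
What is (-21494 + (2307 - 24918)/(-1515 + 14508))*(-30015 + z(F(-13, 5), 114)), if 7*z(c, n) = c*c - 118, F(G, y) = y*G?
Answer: 19178012309898/30317 ≈ 6.3258e+8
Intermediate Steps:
F(G, y) = G*y
z(c, n) = -118/7 + c**2/7 (z(c, n) = (c*c - 118)/7 = (c**2 - 118)/7 = (-118 + c**2)/7 = -118/7 + c**2/7)
(-21494 + (2307 - 24918)/(-1515 + 14508))*(-30015 + z(F(-13, 5), 114)) = (-21494 + (2307 - 24918)/(-1515 + 14508))*(-30015 + (-118/7 + (-13*5)**2/7)) = (-21494 - 22611/12993)*(-30015 + (-118/7 + (1/7)*(-65)**2)) = (-21494 - 22611*1/12993)*(-30015 + (-118/7 + (1/7)*4225)) = (-21494 - 7537/4331)*(-30015 + (-118/7 + 4225/7)) = -93098051*(-30015 + 4107/7)/4331 = -93098051/4331*(-205998/7) = 19178012309898/30317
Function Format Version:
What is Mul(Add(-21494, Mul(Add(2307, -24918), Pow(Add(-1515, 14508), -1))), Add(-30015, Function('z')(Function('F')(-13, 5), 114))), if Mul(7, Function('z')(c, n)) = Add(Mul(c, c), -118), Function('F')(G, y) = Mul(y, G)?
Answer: Rational(19178012309898, 30317) ≈ 6.3258e+8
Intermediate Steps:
Function('F')(G, y) = Mul(G, y)
Function('z')(c, n) = Add(Rational(-118, 7), Mul(Rational(1, 7), Pow(c, 2))) (Function('z')(c, n) = Mul(Rational(1, 7), Add(Mul(c, c), -118)) = Mul(Rational(1, 7), Add(Pow(c, 2), -118)) = Mul(Rational(1, 7), Add(-118, Pow(c, 2))) = Add(Rational(-118, 7), Mul(Rational(1, 7), Pow(c, 2))))
Mul(Add(-21494, Mul(Add(2307, -24918), Pow(Add(-1515, 14508), -1))), Add(-30015, Function('z')(Function('F')(-13, 5), 114))) = Mul(Add(-21494, Mul(Add(2307, -24918), Pow(Add(-1515, 14508), -1))), Add(-30015, Add(Rational(-118, 7), Mul(Rational(1, 7), Pow(Mul(-13, 5), 2))))) = Mul(Add(-21494, Mul(-22611, Pow(12993, -1))), Add(-30015, Add(Rational(-118, 7), Mul(Rational(1, 7), Pow(-65, 2))))) = Mul(Add(-21494, Mul(-22611, Rational(1, 12993))), Add(-30015, Add(Rational(-118, 7), Mul(Rational(1, 7), 4225)))) = Mul(Add(-21494, Rational(-7537, 4331)), Add(-30015, Add(Rational(-118, 7), Rational(4225, 7)))) = Mul(Rational(-93098051, 4331), Add(-30015, Rational(4107, 7))) = Mul(Rational(-93098051, 4331), Rational(-205998, 7)) = Rational(19178012309898, 30317)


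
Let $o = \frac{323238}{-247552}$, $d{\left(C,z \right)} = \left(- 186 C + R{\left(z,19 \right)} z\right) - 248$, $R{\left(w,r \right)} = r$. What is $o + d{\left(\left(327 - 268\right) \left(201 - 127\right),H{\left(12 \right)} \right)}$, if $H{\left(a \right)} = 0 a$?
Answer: $- \frac{100546377043}{123776} \approx -8.1233 \cdot 10^{5}$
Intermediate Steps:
$H{\left(a \right)} = 0$
$d{\left(C,z \right)} = -248 - 186 C + 19 z$ ($d{\left(C,z \right)} = \left(- 186 C + 19 z\right) - 248 = -248 - 186 C + 19 z$)
$o = - \frac{161619}{123776}$ ($o = 323238 \left(- \frac{1}{247552}\right) = - \frac{161619}{123776} \approx -1.3057$)
$o + d{\left(\left(327 - 268\right) \left(201 - 127\right),H{\left(12 \right)} \right)} = - \frac{161619}{123776} - \left(248 + 186 \left(327 - 268\right) \left(201 - 127\right)\right) = - \frac{161619}{123776} - \left(248 + 186 \cdot 59 \cdot 74\right) = - \frac{161619}{123776} - 812324 = - \frac{100546377043}{123776}$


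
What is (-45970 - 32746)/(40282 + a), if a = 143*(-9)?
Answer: -7156/3545 ≈ -2.0186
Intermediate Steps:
a = -1287
(-45970 - 32746)/(40282 + a) = (-45970 - 32746)/(40282 - 1287) = -78716/38995 = -78716*1/38995 = -7156/3545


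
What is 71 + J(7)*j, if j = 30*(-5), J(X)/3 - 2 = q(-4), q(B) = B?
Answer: 971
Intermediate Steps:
J(X) = -6 (J(X) = 6 + 3*(-4) = 6 - 12 = -6)
j = -150
71 + J(7)*j = 71 - 6*(-150) = 71 + 900 = 971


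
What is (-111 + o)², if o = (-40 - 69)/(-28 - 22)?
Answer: 29604481/2500 ≈ 11842.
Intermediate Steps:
o = 109/50 (o = -109/(-50) = -109*(-1/50) = 109/50 ≈ 2.1800)
(-111 + o)² = (-111 + 109/50)² = (-5441/50)² = 29604481/2500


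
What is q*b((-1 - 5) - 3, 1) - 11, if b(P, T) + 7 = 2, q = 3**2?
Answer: -56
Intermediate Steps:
q = 9
b(P, T) = -5 (b(P, T) = -7 + 2 = -5)
q*b((-1 - 5) - 3, 1) - 11 = 9*(-5) - 11 = -45 - 11 = -56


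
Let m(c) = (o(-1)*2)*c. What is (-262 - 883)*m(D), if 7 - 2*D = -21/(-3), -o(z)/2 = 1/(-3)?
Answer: 0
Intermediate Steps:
o(z) = ⅔ (o(z) = -2/(-3) = -2*(-⅓) = ⅔)
D = 0 (D = 7/2 - (-21)/(2*(-3)) = 7/2 - (-21)*(-1)/(2*3) = 7/2 - ½*7 = 7/2 - 7/2 = 0)
m(c) = 4*c/3 (m(c) = ((⅔)*2)*c = 4*c/3)
(-262 - 883)*m(D) = (-262 - 883)*((4/3)*0) = -1145*0 = 0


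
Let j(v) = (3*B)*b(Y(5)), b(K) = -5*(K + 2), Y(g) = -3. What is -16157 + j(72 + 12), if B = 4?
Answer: -16097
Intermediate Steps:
b(K) = -10 - 5*K (b(K) = -5*(2 + K) = -10 - 5*K)
j(v) = 60 (j(v) = (3*4)*(-10 - 5*(-3)) = 12*(-10 + 15) = 12*5 = 60)
-16157 + j(72 + 12) = -16157 + 60 = -16097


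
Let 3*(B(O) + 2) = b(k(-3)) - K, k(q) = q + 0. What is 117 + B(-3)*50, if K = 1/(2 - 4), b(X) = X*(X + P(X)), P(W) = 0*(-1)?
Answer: 526/3 ≈ 175.33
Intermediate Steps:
P(W) = 0
k(q) = q
b(X) = X**2 (b(X) = X*(X + 0) = X*X = X**2)
K = -1/2 (K = 1/(-2) = -1/2 ≈ -0.50000)
B(O) = 7/6 (B(O) = -2 + ((-3)**2 - 1*(-1/2))/3 = -2 + (9 + 1/2)/3 = -2 + (1/3)*(19/2) = -2 + 19/6 = 7/6)
117 + B(-3)*50 = 117 + (7/6)*50 = 117 + 175/3 = 526/3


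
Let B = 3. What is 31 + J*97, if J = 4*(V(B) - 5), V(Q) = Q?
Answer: -745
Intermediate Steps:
J = -8 (J = 4*(3 - 5) = 4*(-2) = -8)
31 + J*97 = 31 - 8*97 = 31 - 776 = -745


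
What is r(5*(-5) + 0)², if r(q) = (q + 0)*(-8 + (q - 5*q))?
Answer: 5290000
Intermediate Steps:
r(q) = q*(-8 - 4*q) (r(q) = q*(-8 + (q - 5*q)) = q*(-8 - 4*q))
r(5*(-5) + 0)² = (-4*(5*(-5) + 0)*(2 + (5*(-5) + 0)))² = (-4*(-25 + 0)*(2 + (-25 + 0)))² = (-4*(-25)*(2 - 25))² = (-4*(-25)*(-23))² = (-2300)² = 5290000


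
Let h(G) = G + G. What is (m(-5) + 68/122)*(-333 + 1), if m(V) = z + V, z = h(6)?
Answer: -153052/61 ≈ -2509.1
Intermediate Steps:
h(G) = 2*G
z = 12 (z = 2*6 = 12)
m(V) = 12 + V
(m(-5) + 68/122)*(-333 + 1) = ((12 - 5) + 68/122)*(-333 + 1) = (7 + 68*(1/122))*(-332) = (7 + 34/61)*(-332) = (461/61)*(-332) = -153052/61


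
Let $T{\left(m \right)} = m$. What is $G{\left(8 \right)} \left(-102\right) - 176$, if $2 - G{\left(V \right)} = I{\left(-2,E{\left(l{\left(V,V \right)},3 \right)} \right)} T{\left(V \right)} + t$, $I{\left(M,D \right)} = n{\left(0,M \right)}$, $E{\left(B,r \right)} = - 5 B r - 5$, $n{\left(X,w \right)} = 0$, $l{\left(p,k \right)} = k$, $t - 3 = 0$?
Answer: $-74$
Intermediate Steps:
$t = 3$ ($t = 3 + 0 = 3$)
$E{\left(B,r \right)} = -5 - 5 B r$ ($E{\left(B,r \right)} = - 5 B r - 5 = -5 - 5 B r$)
$I{\left(M,D \right)} = 0$
$G{\left(V \right)} = -1$ ($G{\left(V \right)} = 2 - \left(0 V + 3\right) = 2 - \left(0 + 3\right) = 2 - 3 = -1$)
$G{\left(8 \right)} \left(-102\right) - 176 = \left(-1\right) \left(-102\right) - 176 = 102 - 176 = -74$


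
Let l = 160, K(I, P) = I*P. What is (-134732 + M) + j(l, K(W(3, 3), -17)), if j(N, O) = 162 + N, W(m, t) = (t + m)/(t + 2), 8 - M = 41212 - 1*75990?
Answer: -99624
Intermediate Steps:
M = 34786 (M = 8 - (41212 - 1*75990) = 8 - (41212 - 75990) = 8 - 1*(-34778) = 8 + 34778 = 34786)
W(m, t) = (m + t)/(2 + t)
(-134732 + M) + j(l, K(W(3, 3), -17)) = (-134732 + 34786) + (162 + 160) = -99946 + 322 = -99624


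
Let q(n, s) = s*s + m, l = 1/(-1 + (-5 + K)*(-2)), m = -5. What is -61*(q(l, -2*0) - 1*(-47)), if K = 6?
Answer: -2562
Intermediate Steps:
l = -1/3 (l = 1/(-1 + (-5 + 6)*(-2)) = 1/(-1 + 1*(-2)) = 1/(-1 - 2) = 1/(-3) = -1/3 ≈ -0.33333)
q(n, s) = -5 + s**2 (q(n, s) = s*s - 5 = s**2 - 5 = -5 + s**2)
-61*(q(l, -2*0) - 1*(-47)) = -61*((-5 + (-2*0)**2) - 1*(-47)) = -61*((-5 + 0**2) + 47) = -61*((-5 + 0) + 47) = -61*(-5 + 47) = -61*42 = -2562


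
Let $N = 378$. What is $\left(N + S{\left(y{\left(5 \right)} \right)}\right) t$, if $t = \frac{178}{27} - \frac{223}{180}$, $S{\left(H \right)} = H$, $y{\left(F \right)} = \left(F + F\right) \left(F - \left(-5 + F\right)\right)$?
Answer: $\frac{309337}{135} \approx 2291.4$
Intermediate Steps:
$y{\left(F \right)} = 10 F$ ($y{\left(F \right)} = 2 F 5 = 10 F$)
$t = \frac{2891}{540}$ ($t = 178 \cdot \frac{1}{27} - \frac{223}{180} = \frac{178}{27} - \frac{223}{180} = \frac{2891}{540} \approx 5.3537$)
$\left(N + S{\left(y{\left(5 \right)} \right)}\right) t = \left(378 + 10 \cdot 5\right) \frac{2891}{540} = \left(378 + 50\right) \frac{2891}{540} = 428 \cdot \frac{2891}{540} = \frac{309337}{135}$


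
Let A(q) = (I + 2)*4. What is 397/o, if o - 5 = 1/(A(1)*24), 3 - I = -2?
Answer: 266784/3361 ≈ 79.376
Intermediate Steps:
I = 5 (I = 3 - 1*(-2) = 3 + 2 = 5)
A(q) = 28 (A(q) = (5 + 2)*4 = 7*4 = 28)
o = 3361/672 (o = 5 + 1/(28*24) = 5 + 1/672 = 3361/672 ≈ 5.0015)
397/o = 397/(3361/672) = 397*(672/3361) = 266784/3361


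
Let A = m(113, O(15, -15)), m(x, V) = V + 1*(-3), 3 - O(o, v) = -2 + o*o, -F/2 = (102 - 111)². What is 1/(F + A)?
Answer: -1/385 ≈ -0.0025974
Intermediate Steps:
F = -162 (F = -2*(102 - 111)² = -2*(-9)² = -2*81 = -162)
O(o, v) = 5 - o² (O(o, v) = 3 - (-2 + o*o) = 3 - (-2 + o²) = 3 + (2 - o²) = 5 - o²)
m(x, V) = -3 + V (m(x, V) = V - 3 = -3 + V)
A = -223 (A = -3 + (5 - 1*15²) = -3 + (5 - 1*225) = -3 + (5 - 225) = -3 - 220 = -223)
1/(F + A) = 1/(-162 - 223) = 1/(-385) = -1/385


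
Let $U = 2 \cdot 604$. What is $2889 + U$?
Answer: $4097$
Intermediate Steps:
$U = 1208$
$2889 + U = 2889 + 1208 = 4097$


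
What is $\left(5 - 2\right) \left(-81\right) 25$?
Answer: $-6075$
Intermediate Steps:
$\left(5 - 2\right) \left(-81\right) 25 = 3 \left(-81\right) 25 = \left(-243\right) 25 = -6075$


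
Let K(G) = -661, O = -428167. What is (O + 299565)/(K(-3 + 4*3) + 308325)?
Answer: -64301/153832 ≈ -0.41799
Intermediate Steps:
(O + 299565)/(K(-3 + 4*3) + 308325) = (-428167 + 299565)/(-661 + 308325) = -128602/307664 = -128602*1/307664 = -64301/153832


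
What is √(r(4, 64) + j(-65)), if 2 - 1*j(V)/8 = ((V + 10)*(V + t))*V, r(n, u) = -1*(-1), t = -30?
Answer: √2717017 ≈ 1648.3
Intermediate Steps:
r(n, u) = 1
j(V) = 16 - 8*V*(-30 + V)*(10 + V) (j(V) = 16 - 8*(V + 10)*(V - 30)*V = 16 - 8*(10 + V)*(-30 + V)*V = 16 - 8*(-30 + V)*(10 + V)*V = 16 - 8*V*(-30 + V)*(10 + V))
√(r(4, 64) + j(-65)) = √(1 + (16 - 8*(-65)³ + 160*(-65)² + 2400*(-65))) = √(1 + (16 - 8*(-274625) + 160*4225 - 156000)) = √(1 + (16 + 2197000 + 676000 - 156000)) = √(1 + 2717016) = √2717017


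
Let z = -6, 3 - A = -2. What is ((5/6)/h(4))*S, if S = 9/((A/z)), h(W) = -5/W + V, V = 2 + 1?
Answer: -36/7 ≈ -5.1429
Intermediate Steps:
A = 5 (A = 3 - 1*(-2) = 3 + 2 = 5)
V = 3
h(W) = 3 - 5/W (h(W) = -5/W + 3 = 3 - 5/W)
S = -54/5 (S = 9/((5/(-6))) = 9/((5*(-⅙))) = 9/(-⅚) = 9*(-6/5) = -54/5 ≈ -10.800)
((5/6)/h(4))*S = ((5/6)/(3 - 5/4))*(-54/5) = ((5*(⅙))/(3 - 5*¼))*(-54/5) = (5/(6*(3 - 5/4)))*(-54/5) = (5/(6*(7/4)))*(-54/5) = ((⅚)*(4/7))*(-54/5) = (10/21)*(-54/5) = -36/7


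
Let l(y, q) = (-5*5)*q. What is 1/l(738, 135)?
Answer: -1/3375 ≈ -0.00029630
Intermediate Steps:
l(y, q) = -25*q
1/l(738, 135) = 1/(-25*135) = 1/(-3375) = -1/3375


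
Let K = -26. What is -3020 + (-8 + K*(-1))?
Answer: -3002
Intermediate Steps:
-3020 + (-8 + K*(-1)) = -3020 + (-8 - 26*(-1)) = -3020 + (-8 + 26) = -3020 + 18 = -3002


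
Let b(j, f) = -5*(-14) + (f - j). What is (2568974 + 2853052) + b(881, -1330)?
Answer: 5419885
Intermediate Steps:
b(j, f) = 70 + f - j (b(j, f) = 70 + (f - j) = 70 + f - j)
(2568974 + 2853052) + b(881, -1330) = (2568974 + 2853052) + (70 - 1330 - 1*881) = 5422026 + (70 - 1330 - 881) = 5422026 - 2141 = 5419885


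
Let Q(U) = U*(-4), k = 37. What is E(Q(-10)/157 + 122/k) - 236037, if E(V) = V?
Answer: -1371118299/5809 ≈ -2.3603e+5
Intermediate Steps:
Q(U) = -4*U
E(Q(-10)/157 + 122/k) - 236037 = (-4*(-10)/157 + 122/37) - 236037 = (40*(1/157) + 122*(1/37)) - 236037 = (40/157 + 122/37) - 236037 = 20634/5809 - 236037 = -1371118299/5809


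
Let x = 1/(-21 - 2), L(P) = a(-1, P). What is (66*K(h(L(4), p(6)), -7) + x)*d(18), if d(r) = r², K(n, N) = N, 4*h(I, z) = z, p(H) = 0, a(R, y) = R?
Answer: -3443148/23 ≈ -1.4970e+5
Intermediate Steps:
L(P) = -1
h(I, z) = z/4
x = -1/23 (x = 1/(-23) = -1/23 ≈ -0.043478)
(66*K(h(L(4), p(6)), -7) + x)*d(18) = (66*(-7) - 1/23)*18² = (-462 - 1/23)*324 = -10627/23*324 = -3443148/23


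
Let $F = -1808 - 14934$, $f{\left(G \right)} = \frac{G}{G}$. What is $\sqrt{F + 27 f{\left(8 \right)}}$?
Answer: $i \sqrt{16715} \approx 129.29 i$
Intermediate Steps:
$f{\left(G \right)} = 1$
$F = -16742$
$\sqrt{F + 27 f{\left(8 \right)}} = \sqrt{-16742 + 27 \cdot 1} = \sqrt{-16742 + 27} = \sqrt{-16715} = i \sqrt{16715}$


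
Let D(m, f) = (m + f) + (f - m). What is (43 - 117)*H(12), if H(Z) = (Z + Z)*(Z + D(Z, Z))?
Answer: -63936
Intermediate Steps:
D(m, f) = 2*f (D(m, f) = (f + m) + (f - m) = 2*f)
H(Z) = 6*Z² (H(Z) = (Z + Z)*(Z + 2*Z) = (2*Z)*(3*Z) = 6*Z²)
(43 - 117)*H(12) = (43 - 117)*(6*12²) = -444*144 = -74*864 = -63936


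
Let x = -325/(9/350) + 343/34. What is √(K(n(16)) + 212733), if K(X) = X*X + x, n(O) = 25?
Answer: √2088386590/102 ≈ 448.03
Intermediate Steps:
x = -3864413/306 (x = -325/(9*(1/350)) + 343*(1/34) = -325/9/350 + 343/34 = -325*350/9 + 343/34 = -113750/9 + 343/34 = -3864413/306 ≈ -12629.)
K(X) = -3864413/306 + X² (K(X) = X*X - 3864413/306 = X² - 3864413/306 = -3864413/306 + X²)
√(K(n(16)) + 212733) = √((-3864413/306 + 25²) + 212733) = √((-3864413/306 + 625) + 212733) = √(-3673163/306 + 212733) = √(61423135/306) = √2088386590/102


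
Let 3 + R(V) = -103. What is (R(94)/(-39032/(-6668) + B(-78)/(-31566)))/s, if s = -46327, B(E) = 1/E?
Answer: 435066475896/1113035910031277 ≈ 0.00039088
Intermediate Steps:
R(V) = -106 (R(V) = -3 - 103 = -106)
(R(94)/(-39032/(-6668) + B(-78)/(-31566)))/s = -106/(-39032/(-6668) + 1/(-78*(-31566)))/(-46327) = -106/(-39032*(-1/6668) - 1/78*(-1/31566))*(-1/46327) = -106/(9758/1667 + 1/2462148)*(-1/46327) = -106/24025641851/4104400716*(-1/46327) = -106*4104400716/24025641851*(-1/46327) = -435066475896/24025641851*(-1/46327) = 435066475896/1113035910031277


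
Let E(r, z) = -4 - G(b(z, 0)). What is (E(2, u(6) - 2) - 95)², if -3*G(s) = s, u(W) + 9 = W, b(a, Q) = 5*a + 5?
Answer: 100489/9 ≈ 11165.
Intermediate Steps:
b(a, Q) = 5 + 5*a
u(W) = -9 + W
G(s) = -s/3
E(r, z) = -7/3 + 5*z/3 (E(r, z) = -4 - (-1)*(5 + 5*z)/3 = -4 - (-5/3 - 5*z/3) = -4 + (5/3 + 5*z/3) = -7/3 + 5*z/3)
(E(2, u(6) - 2) - 95)² = ((-7/3 + 5*((-9 + 6) - 2)/3) - 95)² = ((-7/3 + 5*(-3 - 2)/3) - 95)² = ((-7/3 + (5/3)*(-5)) - 95)² = ((-7/3 - 25/3) - 95)² = (-32/3 - 95)² = (-317/3)² = 100489/9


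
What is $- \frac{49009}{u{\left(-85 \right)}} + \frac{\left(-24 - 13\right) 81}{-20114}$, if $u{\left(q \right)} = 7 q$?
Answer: $\frac{987550241}{11967830} \approx 82.517$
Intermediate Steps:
$- \frac{49009}{u{\left(-85 \right)}} + \frac{\left(-24 - 13\right) 81}{-20114} = - \frac{49009}{7 \left(-85\right)} + \frac{\left(-24 - 13\right) 81}{-20114} = - \frac{49009}{-595} + \left(-37\right) 81 \left(- \frac{1}{20114}\right) = \left(-49009\right) \left(- \frac{1}{595}\right) - - \frac{2997}{20114} = \frac{49009}{595} + \frac{2997}{20114} = \frac{987550241}{11967830}$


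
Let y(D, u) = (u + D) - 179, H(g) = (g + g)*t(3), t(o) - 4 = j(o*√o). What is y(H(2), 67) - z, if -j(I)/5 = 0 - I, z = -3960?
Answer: 3864 + 60*√3 ≈ 3967.9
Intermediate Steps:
j(I) = 5*I (j(I) = -5*(0 - I) = -(-5)*I = 5*I)
t(o) = 4 + 5*o^(3/2) (t(o) = 4 + 5*(o*√o) = 4 + 5*o^(3/2))
H(g) = 2*g*(4 + 15*√3) (H(g) = (g + g)*(4 + 5*3^(3/2)) = (2*g)*(4 + 5*(3*√3)) = (2*g)*(4 + 15*√3) = 2*g*(4 + 15*√3))
y(D, u) = -179 + D + u (y(D, u) = (D + u) - 179 = -179 + D + u)
y(H(2), 67) - z = (-179 + 2*2*(4 + 15*√3) + 67) - 1*(-3960) = (-179 + (16 + 60*√3) + 67) + 3960 = (-96 + 60*√3) + 3960 = 3864 + 60*√3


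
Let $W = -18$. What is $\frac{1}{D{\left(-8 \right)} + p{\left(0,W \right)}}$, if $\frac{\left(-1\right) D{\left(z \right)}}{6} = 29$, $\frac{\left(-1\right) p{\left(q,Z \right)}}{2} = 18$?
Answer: $- \frac{1}{210} \approx -0.0047619$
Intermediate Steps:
$p{\left(q,Z \right)} = -36$ ($p{\left(q,Z \right)} = \left(-2\right) 18 = -36$)
$D{\left(z \right)} = -174$ ($D{\left(z \right)} = \left(-6\right) 29 = -174$)
$\frac{1}{D{\left(-8 \right)} + p{\left(0,W \right)}} = \frac{1}{-174 - 36} = \frac{1}{-210} = - \frac{1}{210}$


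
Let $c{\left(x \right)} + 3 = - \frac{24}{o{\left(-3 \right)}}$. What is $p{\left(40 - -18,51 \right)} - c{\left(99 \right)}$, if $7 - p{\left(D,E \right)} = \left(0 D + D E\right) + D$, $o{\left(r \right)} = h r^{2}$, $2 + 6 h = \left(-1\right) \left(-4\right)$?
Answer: $-2998$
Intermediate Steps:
$h = \frac{1}{3}$ ($h = - \frac{1}{3} + \frac{\left(-1\right) \left(-4\right)}{6} = - \frac{1}{3} + \frac{1}{6} \cdot 4 = - \frac{1}{3} + \frac{2}{3} = \frac{1}{3} \approx 0.33333$)
$o{\left(r \right)} = \frac{r^{2}}{3}$
$c{\left(x \right)} = -11$ ($c{\left(x \right)} = -3 - \frac{24}{\frac{1}{3} \left(-3\right)^{2}} = -3 - \frac{24}{\frac{1}{3} \cdot 9} = -3 - \frac{24}{3} = -3 - 8 = -11$)
$p{\left(D,E \right)} = 7 - D - D E$ ($p{\left(D,E \right)} = 7 - \left(\left(0 D + D E\right) + D\right) = 7 - \left(\left(0 + D E\right) + D\right) = 7 - \left(D E + D\right) = 7 - \left(D + D E\right) = 7 - D - D E$)
$p{\left(40 - -18,51 \right)} - c{\left(99 \right)} = \left(7 - \left(40 - -18\right) - \left(40 - -18\right) 51\right) - -11 = \left(7 - \left(40 + 18\right) - \left(40 + 18\right) 51\right) + 11 = \left(7 - 58 - 58 \cdot 51\right) + 11 = \left(7 - 58 - 2958\right) + 11 = -3009 + 11 = -2998$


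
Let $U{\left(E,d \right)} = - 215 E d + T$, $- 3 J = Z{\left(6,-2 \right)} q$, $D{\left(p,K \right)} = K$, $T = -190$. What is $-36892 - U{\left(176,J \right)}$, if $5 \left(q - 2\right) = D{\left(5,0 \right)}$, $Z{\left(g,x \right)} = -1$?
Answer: $- \frac{34426}{3} \approx -11475.0$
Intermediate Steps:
$q = 2$ ($q = 2 + \frac{1}{5} \cdot 0 = 2 + 0 = 2$)
$J = \frac{2}{3}$ ($J = - \frac{\left(-1\right) 2}{3} = \left(- \frac{1}{3}\right) \left(-2\right) = \frac{2}{3} \approx 0.66667$)
$U{\left(E,d \right)} = -190 - 215 E d$ ($U{\left(E,d \right)} = - 215 E d - 190 = -190 - 215 E d$)
$-36892 - U{\left(176,J \right)} = -36892 - \left(-190 - 37840 \cdot \frac{2}{3}\right) = -36892 - \left(-190 - \frac{75680}{3}\right) = -36892 - - \frac{76250}{3} = -36892 + \frac{76250}{3} = - \frac{34426}{3}$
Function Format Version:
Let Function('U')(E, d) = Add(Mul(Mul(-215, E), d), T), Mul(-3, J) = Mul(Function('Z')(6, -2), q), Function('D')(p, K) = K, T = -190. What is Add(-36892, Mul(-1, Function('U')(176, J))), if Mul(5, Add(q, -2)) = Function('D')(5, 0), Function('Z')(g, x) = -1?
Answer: Rational(-34426, 3) ≈ -11475.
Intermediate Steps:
q = 2 (q = Add(2, Mul(Rational(1, 5), 0)) = Add(2, 0) = 2)
J = Rational(2, 3) (J = Mul(Rational(-1, 3), Mul(-1, 2)) = Mul(Rational(-1, 3), -2) = Rational(2, 3) ≈ 0.66667)
Function('U')(E, d) = Add(-190, Mul(-215, E, d)) (Function('U')(E, d) = Add(Mul(Mul(-215, E), d), -190) = Add(Mul(-215, E, d), -190) = Add(-190, Mul(-215, E, d)))
Add(-36892, Mul(-1, Function('U')(176, J))) = Add(-36892, Mul(-1, Add(-190, Mul(-215, 176, Rational(2, 3))))) = Add(-36892, Mul(-1, Add(-190, Rational(-75680, 3)))) = Add(-36892, Mul(-1, Rational(-76250, 3))) = Add(-36892, Rational(76250, 3)) = Rational(-34426, 3)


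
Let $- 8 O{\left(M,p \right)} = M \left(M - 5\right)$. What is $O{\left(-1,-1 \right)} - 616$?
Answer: $- \frac{2467}{4} \approx -616.75$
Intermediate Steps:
$O{\left(M,p \right)} = - \frac{M \left(-5 + M\right)}{8}$ ($O{\left(M,p \right)} = - \frac{M \left(M - 5\right)}{8} = - \frac{M \left(-5 + M\right)}{8}$)
$O{\left(-1,-1 \right)} - 616 = \frac{1}{8} \left(-1\right) \left(5 - -1\right) - 616 = \frac{1}{8} \left(-1\right) \left(5 + 1\right) - 616 = \frac{1}{8} \left(-1\right) 6 - 616 = - \frac{3}{4} - 616 = - \frac{2467}{4}$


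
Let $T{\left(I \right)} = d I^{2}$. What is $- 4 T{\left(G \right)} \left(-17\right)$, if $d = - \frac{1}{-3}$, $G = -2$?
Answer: $\frac{272}{3} \approx 90.667$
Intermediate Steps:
$d = \frac{1}{3}$ ($d = \left(-1\right) \left(- \frac{1}{3}\right) = \frac{1}{3} \approx 0.33333$)
$T{\left(I \right)} = \frac{I^{2}}{3}$
$- 4 T{\left(G \right)} \left(-17\right) = - 4 \frac{\left(-2\right)^{2}}{3} \left(-17\right) = - 4 \cdot \frac{1}{3} \cdot 4 \left(-17\right) = \left(-4\right) \frac{4}{3} \left(-17\right) = \left(- \frac{16}{3}\right) \left(-17\right) = \frac{272}{3}$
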